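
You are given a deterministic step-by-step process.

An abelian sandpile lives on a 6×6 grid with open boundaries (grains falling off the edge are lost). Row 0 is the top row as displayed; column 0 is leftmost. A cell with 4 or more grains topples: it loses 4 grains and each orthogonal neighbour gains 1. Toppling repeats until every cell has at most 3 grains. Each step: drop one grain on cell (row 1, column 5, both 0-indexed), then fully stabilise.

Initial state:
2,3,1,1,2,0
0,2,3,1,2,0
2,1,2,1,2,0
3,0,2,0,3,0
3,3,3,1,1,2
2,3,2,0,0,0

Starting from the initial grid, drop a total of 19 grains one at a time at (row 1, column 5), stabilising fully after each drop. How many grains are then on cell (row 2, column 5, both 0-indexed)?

k=0  2,3,1,1,2,0
0,2,3,1,2,0
2,1,2,1,2,0
3,0,2,0,3,0
3,3,3,1,1,2
2,3,2,0,0,0
k=1  2,3,1,1,2,0
0,2,3,1,2,1
2,1,2,1,2,0
3,0,2,0,3,0
3,3,3,1,1,2
2,3,2,0,0,0
k=2  2,3,1,1,2,0
0,2,3,1,2,2
2,1,2,1,2,0
3,0,2,0,3,0
3,3,3,1,1,2
2,3,2,0,0,0
k=3  2,3,1,1,2,0
0,2,3,1,2,3
2,1,2,1,2,0
3,0,2,0,3,0
3,3,3,1,1,2
2,3,2,0,0,0
k=4  2,3,1,1,2,1
0,2,3,1,3,0
2,1,2,1,2,1
3,0,2,0,3,0
3,3,3,1,1,2
2,3,2,0,0,0
k=5  2,3,1,1,2,1
0,2,3,1,3,1
2,1,2,1,2,1
3,0,2,0,3,0
3,3,3,1,1,2
2,3,2,0,0,0
k=6  2,3,1,1,2,1
0,2,3,1,3,2
2,1,2,1,2,1
3,0,2,0,3,0
3,3,3,1,1,2
2,3,2,0,0,0
k=7  2,3,1,1,2,1
0,2,3,1,3,3
2,1,2,1,2,1
3,0,2,0,3,0
3,3,3,1,1,2
2,3,2,0,0,0
k=8  2,3,1,1,3,2
0,2,3,2,0,1
2,1,2,1,3,2
3,0,2,0,3,0
3,3,3,1,1,2
2,3,2,0,0,0
k=9  2,3,1,1,3,2
0,2,3,2,0,2
2,1,2,1,3,2
3,0,2,0,3,0
3,3,3,1,1,2
2,3,2,0,0,0
k=10  2,3,1,1,3,2
0,2,3,2,0,3
2,1,2,1,3,2
3,0,2,0,3,0
3,3,3,1,1,2
2,3,2,0,0,0
k=11  2,3,1,1,3,3
0,2,3,2,1,0
2,1,2,1,3,3
3,0,2,0,3,0
3,3,3,1,1,2
2,3,2,0,0,0
k=12  2,3,1,1,3,3
0,2,3,2,1,1
2,1,2,1,3,3
3,0,2,0,3,0
3,3,3,1,1,2
2,3,2,0,0,0
k=13  2,3,1,1,3,3
0,2,3,2,1,2
2,1,2,1,3,3
3,0,2,0,3,0
3,3,3,1,1,2
2,3,2,0,0,0
k=14  2,3,1,1,3,3
0,2,3,2,1,3
2,1,2,1,3,3
3,0,2,0,3,0
3,3,3,1,1,2
2,3,2,0,0,0
k=15  2,3,1,2,1,1
0,2,3,3,0,3
2,1,2,2,2,1
3,0,2,1,0,2
3,3,3,1,2,2
2,3,2,0,0,0
k=16  2,3,1,2,1,2
0,2,3,3,1,0
2,1,2,2,2,2
3,0,2,1,0,2
3,3,3,1,2,2
2,3,2,0,0,0
k=17  2,3,1,2,1,2
0,2,3,3,1,1
2,1,2,2,2,2
3,0,2,1,0,2
3,3,3,1,2,2
2,3,2,0,0,0
k=18  2,3,1,2,1,2
0,2,3,3,1,2
2,1,2,2,2,2
3,0,2,1,0,2
3,3,3,1,2,2
2,3,2,0,0,0
k=19  2,3,1,2,1,2
0,2,3,3,1,3
2,1,2,2,2,2
3,0,2,1,0,2
3,3,3,1,2,2
2,3,2,0,0,0

2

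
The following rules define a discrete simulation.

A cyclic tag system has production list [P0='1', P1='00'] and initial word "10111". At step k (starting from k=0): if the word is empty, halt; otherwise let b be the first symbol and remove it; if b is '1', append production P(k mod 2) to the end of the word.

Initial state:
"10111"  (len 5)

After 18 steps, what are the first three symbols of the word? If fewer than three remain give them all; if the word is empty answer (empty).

t=0: "10111"  (len 5)
t=1: "01111"  (len 5)
t=2: "1111"  (len 4)
t=3: "1111"  (len 4)
t=4: "11100"  (len 5)
t=5: "11001"  (len 5)
t=6: "100100"  (len 6)
t=7: "001001"  (len 6)
t=8: "01001"  (len 5)
t=9: "1001"  (len 4)
t=10: "00100"  (len 5)
t=11: "0100"  (len 4)
t=12: "100"  (len 3)
t=13: "001"  (len 3)
t=14: "01"  (len 2)
t=15: "1"  (len 1)
t=16: "00"  (len 2)
t=17: "0"  (len 1)
t=18: (halted — word empty)

(empty)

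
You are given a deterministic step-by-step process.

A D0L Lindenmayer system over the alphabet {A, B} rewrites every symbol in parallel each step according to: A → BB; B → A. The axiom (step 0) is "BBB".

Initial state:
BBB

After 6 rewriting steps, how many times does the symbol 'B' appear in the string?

24

k=0  BBB
k=1  AAA
k=2  BBBBBB
k=3  AAAAAA
k=4  BBBBBBBBBBBB
k=5  AAAAAAAAAAAA
k=6  BBBBBBBBBBBBBBBBBBBBBBBB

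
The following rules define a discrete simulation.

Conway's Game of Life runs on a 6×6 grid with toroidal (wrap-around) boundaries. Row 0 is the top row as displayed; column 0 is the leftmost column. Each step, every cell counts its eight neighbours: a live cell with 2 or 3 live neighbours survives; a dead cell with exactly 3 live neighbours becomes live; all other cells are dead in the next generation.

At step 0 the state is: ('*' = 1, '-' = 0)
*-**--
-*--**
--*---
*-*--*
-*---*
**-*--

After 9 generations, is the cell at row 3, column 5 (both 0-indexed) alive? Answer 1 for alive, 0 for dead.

[0] *-**--
-*--**
--*---
*-*--*
-*---*
**-*--
[1] ---*--
**--**
--***-
*-*--*
----**
---***
[2] --**--
**---*
--*---
***---
------
---*-*
[3] -***-*
**-*--
--*--*
-**---
***---
--***-
[4] -----*
---*-*
---*--
---*--
*-----
----**
[5] *----*
------
--**--
------
----**
*---**
[6] *---*-
------
------
---**-
*---*-
------
[7] ------
------
------
---***
---***
------
[8] ------
------
----*-
---*-*
---*-*
----*-
[9] ------
------
----*-
---*-*
---*-*
----*-

1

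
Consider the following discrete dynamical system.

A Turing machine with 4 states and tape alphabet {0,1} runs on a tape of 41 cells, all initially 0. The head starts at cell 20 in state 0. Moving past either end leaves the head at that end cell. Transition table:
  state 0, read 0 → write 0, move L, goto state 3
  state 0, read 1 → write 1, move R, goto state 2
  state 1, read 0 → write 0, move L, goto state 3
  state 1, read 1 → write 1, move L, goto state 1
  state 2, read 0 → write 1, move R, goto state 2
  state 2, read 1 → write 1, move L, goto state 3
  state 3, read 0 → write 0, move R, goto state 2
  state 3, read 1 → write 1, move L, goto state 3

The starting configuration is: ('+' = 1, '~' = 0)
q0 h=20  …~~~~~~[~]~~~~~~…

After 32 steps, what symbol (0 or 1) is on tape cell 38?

step 0: q0 h=20  …~~~~~~[~]~~~~~~…
step 1: q3 h=19  …~~~~~~[~]~~~~~~…
step 2: q2 h=20  …~~~~~~[~]~~~~~~…
step 3: q2 h=21  …~~~~~+[~]~~~~~~…
step 4: q2 h=22  …~~~~++[~]~~~~~~…
step 5: q2 h=23  …~~~+++[~]~~~~~~…
step 6: q2 h=24  …~~++++[~]~~~~~~…
step 7: q2 h=25  …~+++++[~]~~~~~~…
step 8: q2 h=26  …++++++[~]~~~~~~…
step 9: q2 h=27  …++++++[~]~~~~~~…
step 10: q2 h=28  …++++++[~]~~~~~~…
step 11: q2 h=29  …++++++[~]~~~~~~…
step 12: q2 h=30  …++++++[~]~~~~~~…
step 13: q2 h=31  …++++++[~]~~~~~~…
step 14: q2 h=32  …++++++[~]~~~~~~…
step 15: q2 h=33  …++++++[~]~~~~~~…
step 16: q2 h=34  …++++++[~]~~~~~~|
step 17: q2 h=35  …++++++[~]~~~~~|
step 18: q2 h=36  …++++++[~]~~~~|
step 19: q2 h=37  …++++++[~]~~~|
step 20: q2 h=38  …++++++[~]~~|
step 21: q2 h=39  …++++++[~]~|
step 22: q2 h=40  …++++++[~]|
step 23: q2 h=40  …++++++[+]|
step 24: q3 h=39  …++++++[+]+|
step 25: q3 h=38  …++++++[+]++|
step 26: q3 h=37  …++++++[+]+++|
step 27: q3 h=36  …++++++[+]++++|
step 28: q3 h=35  …++++++[+]+++++|
step 29: q3 h=34  …++++++[+]++++++|
step 30: q3 h=33  …++++++[+]++++++…
step 31: q3 h=32  …++++++[+]++++++…
step 32: q3 h=31  …++++++[+]++++++…

1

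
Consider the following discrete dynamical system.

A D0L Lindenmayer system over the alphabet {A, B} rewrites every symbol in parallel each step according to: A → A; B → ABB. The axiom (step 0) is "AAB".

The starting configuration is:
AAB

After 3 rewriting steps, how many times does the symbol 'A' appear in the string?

[0] AAB
[1] AAABB
[2] AAAABBABB
[3] AAAAABBABBAABBABB

9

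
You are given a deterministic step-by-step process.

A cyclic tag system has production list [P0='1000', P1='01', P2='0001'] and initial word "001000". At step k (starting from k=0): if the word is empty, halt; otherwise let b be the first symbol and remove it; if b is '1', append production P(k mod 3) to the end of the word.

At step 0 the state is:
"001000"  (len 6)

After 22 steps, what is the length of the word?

4

0) "001000"  (len 6)
1) "01000"  (len 5)
2) "1000"  (len 4)
3) "0000001"  (len 7)
4) "000001"  (len 6)
5) "00001"  (len 5)
6) "0001"  (len 4)
7) "001"  (len 3)
8) "01"  (len 2)
9) "1"  (len 1)
10) "1000"  (len 4)
11) "00001"  (len 5)
12) "0001"  (len 4)
13) "001"  (len 3)
14) "01"  (len 2)
15) "1"  (len 1)
16) "1000"  (len 4)
17) "00001"  (len 5)
18) "0001"  (len 4)
19) "001"  (len 3)
20) "01"  (len 2)
21) "1"  (len 1)
22) "1000"  (len 4)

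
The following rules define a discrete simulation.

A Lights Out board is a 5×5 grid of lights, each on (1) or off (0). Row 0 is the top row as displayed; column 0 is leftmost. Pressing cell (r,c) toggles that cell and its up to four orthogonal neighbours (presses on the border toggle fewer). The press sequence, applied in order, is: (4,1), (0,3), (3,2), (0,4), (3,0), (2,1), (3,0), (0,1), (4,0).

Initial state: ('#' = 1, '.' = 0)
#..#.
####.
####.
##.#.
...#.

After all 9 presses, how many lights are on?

t=0: #..#.
####.
####.
##.#.
...#.
t=1: #..#.
####.
####.
#..#.
####.
t=2: #.#.#
###..
####.
#..#.
####.
t=3: #.#.#
###..
##.#.
###..
##.#.
t=4: #.##.
###.#
##.#.
###..
##.#.
t=5: #.##.
###.#
.#.#.
..#..
.#.#.
t=6: #.##.
#.#.#
#.##.
.##..
.#.#.
t=7: #.##.
#.#.#
..##.
#.#..
##.#.
t=8: .#.#.
###.#
..##.
#.#..
##.#.
t=9: .#.#.
###.#
..##.
..#..
...#.

10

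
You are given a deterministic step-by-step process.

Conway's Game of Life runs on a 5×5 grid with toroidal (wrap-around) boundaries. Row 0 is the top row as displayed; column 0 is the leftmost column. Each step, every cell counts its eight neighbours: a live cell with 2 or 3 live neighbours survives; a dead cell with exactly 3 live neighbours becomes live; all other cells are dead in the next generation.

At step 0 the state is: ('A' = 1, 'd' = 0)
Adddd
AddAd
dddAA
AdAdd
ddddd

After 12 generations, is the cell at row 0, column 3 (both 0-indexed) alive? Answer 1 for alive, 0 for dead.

0) Adddd
AddAd
dddAA
AdAdd
ddddd
1) ddddA
AddAd
AAAAd
dddAA
dAddd
2) AdddA
AddAd
AAddd
dddAA
AddAA
3) dAddd
ddddd
AAAAd
dAAAd
ddddd
4) ddddd
Adddd
AddAA
AddAA
dAddd
5) ddddd
Adddd
dAdAd
dAAAd
AdddA
6) AdddA
ddddd
AAdAA
dAdAd
AAAAA
7) ddAdd
dAdAd
AAdAA
ddddd
ddddd
8) ddAdd
dAdAd
AAdAA
AdddA
ddddd
9) ddAdd
dAdAd
dAdAd
dAdAd
ddddd
10) ddAdd
dAdAd
AAdAA
ddddd
ddAdd
11) dAAAd
dAdAd
AAdAA
AAAAA
ddddd
12) dAdAd
ddddd
ddddd
ddddd
ddddd

1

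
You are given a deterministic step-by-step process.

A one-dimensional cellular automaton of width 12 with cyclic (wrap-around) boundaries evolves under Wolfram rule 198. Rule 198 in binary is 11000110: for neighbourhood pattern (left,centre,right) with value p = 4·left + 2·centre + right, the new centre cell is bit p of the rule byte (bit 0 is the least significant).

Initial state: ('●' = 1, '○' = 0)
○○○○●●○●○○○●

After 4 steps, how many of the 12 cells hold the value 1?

gen 0: ○○○○●●○●○○○●
gen 1: ○○○●○●○●○○●●
gen 2: ○○●●○●○●○●○●
gen 3: ○●○●○●○●○●○●
gen 4: ○●○●○●○●○●○●

6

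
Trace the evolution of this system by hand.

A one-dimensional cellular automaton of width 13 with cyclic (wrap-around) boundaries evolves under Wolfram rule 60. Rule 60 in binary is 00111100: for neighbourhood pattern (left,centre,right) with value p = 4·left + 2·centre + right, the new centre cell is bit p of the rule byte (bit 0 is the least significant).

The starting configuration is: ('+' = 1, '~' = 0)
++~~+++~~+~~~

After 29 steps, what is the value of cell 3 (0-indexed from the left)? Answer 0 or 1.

gen 0: ++~~+++~~+~~~
gen 1: +~+~+~~+~++~~
gen 2: ++++++~+++~+~
gen 3: +~~~~~++~~+++
gen 4: ~+~~~~+~+~+~~
gen 5: ~++~~~++++++~
gen 6: ~+~+~~+~~~~~+
gen 7: +++++~++~~~~+
gen 8: ~~~~~++~+~~~+
gen 9: +~~~~+~+++~~+
gen 10: ~+~~~+++~~+~+
gen 11: +++~~+~~+~+++
gen 12: ~~~+~++~+++~~
gen 13: ~~~+++~++~~+~
gen 14: ~~~+~~++~+~++
gen 15: +~~++~+~++++~
gen 16: ++~+~++++~~~+
gen 17: ~~++++~~~+~~+
gen 18: +~+~~~+~~++~+
gen 19: ~+++~~++~+~++
gen 20: ++~~+~+~++++~
gen 21: +~+~+++++~~~+
gen 22: ~++++~~~~+~~+
gen 23: ++~~~+~~~++~+
gen 24: ~~+~~++~~+~++
gen 25: +~++~+~+~+++~
gen 26: +++~++++++~~+
gen 27: ~~~++~~~~~+~+
gen 28: +~~+~+~~~~+++
gen 29: ~+~++++~~~+~~

1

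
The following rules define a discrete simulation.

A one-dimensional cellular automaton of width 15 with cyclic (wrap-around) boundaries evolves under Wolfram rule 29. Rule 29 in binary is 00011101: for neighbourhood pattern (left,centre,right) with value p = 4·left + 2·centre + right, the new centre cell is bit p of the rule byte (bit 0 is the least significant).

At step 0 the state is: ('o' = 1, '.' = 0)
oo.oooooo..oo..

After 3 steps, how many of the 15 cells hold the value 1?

5

[0] oo.oooooo..oo..
[1] o..o.....o.o.o.
[2] oo.ooooo.o.o.o.
[3] o..o.....o.o.o.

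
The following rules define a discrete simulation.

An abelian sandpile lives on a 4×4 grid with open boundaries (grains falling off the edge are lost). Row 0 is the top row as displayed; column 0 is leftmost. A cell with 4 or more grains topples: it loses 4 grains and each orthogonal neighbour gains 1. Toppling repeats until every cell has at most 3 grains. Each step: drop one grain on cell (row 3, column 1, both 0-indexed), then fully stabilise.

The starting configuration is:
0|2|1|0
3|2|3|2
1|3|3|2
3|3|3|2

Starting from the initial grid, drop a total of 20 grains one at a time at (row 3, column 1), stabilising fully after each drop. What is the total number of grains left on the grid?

0) 0|2|1|0
3|2|3|2
1|3|3|2
3|3|3|2
1) 1|3|2|0
1|1|1|3
0|3|2|3
1|3|1|3
2) 1|3|2|0
1|2|1|3
1|0|3|3
2|1|2|3
3) 1|3|2|0
1|2|1|3
1|0|3|3
2|2|2|3
4) 1|3|2|0
1|2|1|3
1|0|3|3
2|3|2|3
5) 1|3|2|0
1|2|1|3
1|1|3|3
3|0|3|3
6) 1|3|2|0
1|2|1|3
1|1|3|3
3|1|3|3
7) 1|3|2|0
1|2|1|3
1|1|3|3
3|2|3|3
8) 1|3|2|0
1|2|1|3
1|1|3|3
3|3|3|3
9) 1|3|2|1
1|2|3|0
2|3|1|2
0|2|2|1
10) 1|3|2|1
1|2|3|0
2|3|1|2
0|3|2|1
11) 1|3|2|1
1|3|3|0
3|0|2|2
1|1|3|1
12) 1|3|2|1
1|3|3|0
3|0|2|2
1|2|3|1
13) 1|3|2|1
1|3|3|0
3|0|2|2
1|3|3|1
14) 1|3|2|1
1|3|3|0
3|1|3|2
2|1|0|2
15) 1|3|2|1
1|3|3|0
3|1|3|2
2|2|0|2
16) 1|3|2|1
1|3|3|0
3|1|3|2
2|3|0|2
17) 1|3|2|1
1|3|3|0
3|2|3|2
3|0|1|2
18) 1|3|2|1
1|3|3|0
3|2|3|2
3|1|1|2
19) 1|3|2|1
1|3|3|0
3|2|3|2
3|2|1|2
20) 1|3|2|1
1|3|3|0
3|2|3|2
3|3|1|2

33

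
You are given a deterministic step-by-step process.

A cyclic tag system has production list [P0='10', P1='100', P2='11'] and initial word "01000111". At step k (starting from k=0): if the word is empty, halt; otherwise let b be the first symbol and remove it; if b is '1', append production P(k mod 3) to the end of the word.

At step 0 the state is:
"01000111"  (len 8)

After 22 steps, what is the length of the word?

16

step 0: "01000111"  (len 8)
step 1: "1000111"  (len 7)
step 2: "000111100"  (len 9)
step 3: "00111100"  (len 8)
step 4: "0111100"  (len 7)
step 5: "111100"  (len 6)
step 6: "1110011"  (len 7)
step 7: "11001110"  (len 8)
step 8: "1001110100"  (len 10)
step 9: "00111010011"  (len 11)
step 10: "0111010011"  (len 10)
step 11: "111010011"  (len 9)
step 12: "1101001111"  (len 10)
step 13: "10100111110"  (len 11)
step 14: "0100111110100"  (len 13)
step 15: "100111110100"  (len 12)
step 16: "0011111010010"  (len 13)
step 17: "011111010010"  (len 12)
step 18: "11111010010"  (len 11)
step 19: "111101001010"  (len 12)
step 20: "11101001010100"  (len 14)
step 21: "110100101010011"  (len 15)
step 22: "1010010101001110"  (len 16)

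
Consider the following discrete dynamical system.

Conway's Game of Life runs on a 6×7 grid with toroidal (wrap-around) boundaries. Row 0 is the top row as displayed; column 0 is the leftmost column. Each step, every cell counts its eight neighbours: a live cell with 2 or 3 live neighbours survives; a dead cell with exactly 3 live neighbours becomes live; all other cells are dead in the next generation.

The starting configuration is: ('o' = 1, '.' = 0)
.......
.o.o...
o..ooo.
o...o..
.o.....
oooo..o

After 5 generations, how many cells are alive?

6

k=0  .......
.o.o...
o..ooo.
o...o..
.o.....
oooo..o
k=1  ...o...
..oo...
oooo.oo
oo.oooo
...o..o
ooo....
k=2  ...o...
o.....o
.......
.......
...o...
oooo...
k=3  ...o..o
.......
.......
.......
.o.o...
.o.oo..
k=4  ..ooo..
.......
.......
.......
...oo..
o..oo..
k=5  ..o.o..
...o...
.......
.......
...oo..
.....o.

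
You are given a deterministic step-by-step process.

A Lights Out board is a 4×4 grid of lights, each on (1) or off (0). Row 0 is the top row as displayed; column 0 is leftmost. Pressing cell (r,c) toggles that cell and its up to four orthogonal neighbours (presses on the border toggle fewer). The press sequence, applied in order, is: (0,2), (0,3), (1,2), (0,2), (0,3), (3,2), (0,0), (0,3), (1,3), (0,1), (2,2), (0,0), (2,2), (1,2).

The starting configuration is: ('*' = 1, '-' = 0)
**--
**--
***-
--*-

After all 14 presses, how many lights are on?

7

[0] **--
**--
***-
--*-
[1] *-**
***-
***-
--*-
[2] *---
****
***-
--*-
[3] *-*-
*---
**--
--*-
[4] **-*
*-*-
**--
--*-
[5] ***-
*-**
**--
--*-
[6] ***-
*-**
***-
-*-*
[7] --*-
--**
***-
-*-*
[8] ---*
--*-
***-
-*-*
[9] ----
---*
****
-*-*
[10] ***-
-*-*
****
-*-*
[11] ***-
-***
*---
-***
[12] --*-
****
*---
-***
[13] --*-
**-*
****
-*-*
[14] ----
*-*-
**-*
-*-*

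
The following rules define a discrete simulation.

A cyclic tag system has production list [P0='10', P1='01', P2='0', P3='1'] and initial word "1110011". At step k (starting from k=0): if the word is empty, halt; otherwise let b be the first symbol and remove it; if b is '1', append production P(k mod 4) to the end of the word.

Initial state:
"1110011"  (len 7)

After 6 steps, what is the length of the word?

k=0  "1110011"  (len 7)
k=1  "11001110"  (len 8)
k=2  "100111001"  (len 9)
k=3  "001110010"  (len 9)
k=4  "01110010"  (len 8)
k=5  "1110010"  (len 7)
k=6  "11001001"  (len 8)

8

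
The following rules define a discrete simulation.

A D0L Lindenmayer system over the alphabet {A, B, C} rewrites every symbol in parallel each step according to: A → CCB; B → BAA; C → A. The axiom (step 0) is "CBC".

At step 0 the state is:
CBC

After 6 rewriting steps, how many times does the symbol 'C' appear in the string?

gen 0: CBC
gen 1: ABAAA
gen 2: CCBBAACCBCCBCCB
gen 3: AABAABAACCBCCBAABAAAABAAAABAA
gen 4: CCBCCBBAACCBCCBBAACCBCCBAABAAAABAACCBCCBBAACCBCCBCCBCCBBAACCBCCBCCBCCBBAACCBCCB
gen 5: AABAAAABAABAACCBCCBAABAAAABAABAACCBCCBAABAAAABAACCBCCBBAAC…AABAAAABAABAACCBCCBAABAAAABAAAABAAAABAABAACCBCCBAABAAAABAA  (len 165)
gen 6: CCBCCBBAACCBCCBCCBCCBBAACCBCCBBAACCBCCBAABAAAABAACCBCCBBAA…BAACCBCCBBAACCBCCBAABAAAABAACCBCCBBAACCBCCBCCBCCBBAACCBCCB  (len 423)

172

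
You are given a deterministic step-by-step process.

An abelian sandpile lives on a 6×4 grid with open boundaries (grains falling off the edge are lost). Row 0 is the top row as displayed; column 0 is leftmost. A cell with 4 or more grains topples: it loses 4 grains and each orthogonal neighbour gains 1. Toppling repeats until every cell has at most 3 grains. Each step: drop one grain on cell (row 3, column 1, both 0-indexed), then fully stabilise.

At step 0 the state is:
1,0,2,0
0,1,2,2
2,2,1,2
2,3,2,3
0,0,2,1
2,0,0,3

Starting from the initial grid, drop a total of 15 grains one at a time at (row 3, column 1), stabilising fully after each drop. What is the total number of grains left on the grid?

k=0  1,0,2,0
0,1,2,2
2,2,1,2
2,3,2,3
0,0,2,1
2,0,0,3
k=1  1,0,2,0
0,1,2,2
2,3,1,2
3,0,3,3
0,1,2,1
2,0,0,3
k=2  1,0,2,0
0,1,2,2
2,3,1,2
3,1,3,3
0,1,2,1
2,0,0,3
k=3  1,0,2,0
0,1,2,2
2,3,1,2
3,2,3,3
0,1,2,1
2,0,0,3
k=4  1,0,2,0
0,1,2,2
2,3,1,2
3,3,3,3
0,1,2,1
2,0,0,3
k=5  1,0,2,0
1,2,2,2
0,1,3,3
1,3,1,0
1,2,3,2
2,0,0,3
k=6  1,0,2,0
1,2,2,2
0,2,3,3
2,0,2,0
1,3,3,2
2,0,0,3
k=7  1,0,2,0
1,2,2,2
0,2,3,3
2,1,2,0
1,3,3,2
2,0,0,3
k=8  1,0,2,0
1,2,2,2
0,2,3,3
2,2,2,0
1,3,3,2
2,0,0,3
k=9  1,0,2,0
1,2,2,2
0,2,3,3
2,3,2,0
1,3,3,2
2,0,0,3
k=10  1,0,2,0
1,3,3,3
1,0,2,0
3,3,1,2
2,1,1,3
2,1,1,3
k=11  1,0,2,0
1,3,3,3
2,1,2,0
0,1,2,2
3,2,1,3
2,1,1,3
k=12  1,0,2,0
1,3,3,3
2,1,2,0
0,2,2,2
3,2,1,3
2,1,1,3
k=13  1,0,2,0
1,3,3,3
2,1,2,0
0,3,2,2
3,2,1,3
2,1,1,3
k=14  1,0,2,0
1,3,3,3
2,2,2,0
1,0,3,2
3,3,1,3
2,1,1,3
k=15  1,0,2,0
1,3,3,3
2,2,2,0
1,1,3,2
3,3,1,3
2,1,1,3

43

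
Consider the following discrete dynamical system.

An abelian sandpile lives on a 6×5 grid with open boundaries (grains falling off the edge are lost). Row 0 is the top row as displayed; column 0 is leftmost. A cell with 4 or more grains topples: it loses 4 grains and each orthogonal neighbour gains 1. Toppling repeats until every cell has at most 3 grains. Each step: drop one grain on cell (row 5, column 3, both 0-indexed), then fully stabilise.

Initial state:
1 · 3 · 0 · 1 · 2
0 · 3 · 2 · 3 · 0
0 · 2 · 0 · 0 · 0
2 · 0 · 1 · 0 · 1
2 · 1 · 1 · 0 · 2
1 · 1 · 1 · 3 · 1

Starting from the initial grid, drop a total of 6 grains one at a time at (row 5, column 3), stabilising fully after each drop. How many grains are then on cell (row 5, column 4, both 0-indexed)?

3

k=0  1 · 3 · 0 · 1 · 2
0 · 3 · 2 · 3 · 0
0 · 2 · 0 · 0 · 0
2 · 0 · 1 · 0 · 1
2 · 1 · 1 · 0 · 2
1 · 1 · 1 · 3 · 1
k=1  1 · 3 · 0 · 1 · 2
0 · 3 · 2 · 3 · 0
0 · 2 · 0 · 0 · 0
2 · 0 · 1 · 0 · 1
2 · 1 · 1 · 1 · 2
1 · 1 · 2 · 0 · 2
k=2  1 · 3 · 0 · 1 · 2
0 · 3 · 2 · 3 · 0
0 · 2 · 0 · 0 · 0
2 · 0 · 1 · 0 · 1
2 · 1 · 1 · 1 · 2
1 · 1 · 2 · 1 · 2
k=3  1 · 3 · 0 · 1 · 2
0 · 3 · 2 · 3 · 0
0 · 2 · 0 · 0 · 0
2 · 0 · 1 · 0 · 1
2 · 1 · 1 · 1 · 2
1 · 1 · 2 · 2 · 2
k=4  1 · 3 · 0 · 1 · 2
0 · 3 · 2 · 3 · 0
0 · 2 · 0 · 0 · 0
2 · 0 · 1 · 0 · 1
2 · 1 · 1 · 1 · 2
1 · 1 · 2 · 3 · 2
k=5  1 · 3 · 0 · 1 · 2
0 · 3 · 2 · 3 · 0
0 · 2 · 0 · 0 · 0
2 · 0 · 1 · 0 · 1
2 · 1 · 1 · 2 · 2
1 · 1 · 3 · 0 · 3
k=6  1 · 3 · 0 · 1 · 2
0 · 3 · 2 · 3 · 0
0 · 2 · 0 · 0 · 0
2 · 0 · 1 · 0 · 1
2 · 1 · 1 · 2 · 2
1 · 1 · 3 · 1 · 3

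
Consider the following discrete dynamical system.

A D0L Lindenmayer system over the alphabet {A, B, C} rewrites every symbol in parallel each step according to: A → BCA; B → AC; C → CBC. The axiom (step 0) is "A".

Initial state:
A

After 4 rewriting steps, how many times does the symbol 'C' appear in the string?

34

k=0  A
k=1  BCA
k=2  ACCBCBCA
k=3  BCACBCCBCACCBCACCBCBCA
k=4  ACCBCBCACBCACCBCCBCACCBCBCACBCCBCACCBCBCACBCCBCACCBCACCBCBCA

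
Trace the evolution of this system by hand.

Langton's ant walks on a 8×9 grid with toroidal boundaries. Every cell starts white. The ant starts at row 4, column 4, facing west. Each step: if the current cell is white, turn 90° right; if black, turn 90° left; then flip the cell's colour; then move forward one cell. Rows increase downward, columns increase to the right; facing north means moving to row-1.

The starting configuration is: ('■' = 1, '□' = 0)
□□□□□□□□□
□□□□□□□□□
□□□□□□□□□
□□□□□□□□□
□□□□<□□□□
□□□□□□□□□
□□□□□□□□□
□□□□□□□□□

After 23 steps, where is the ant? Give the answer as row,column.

[0] □□□□□□□□□
□□□□□□□□□
□□□□□□□□□
□□□□□□□□□
□□□□<□□□□
□□□□□□□□□
□□□□□□□□□
□□□□□□□□□
[1] □□□□□□□□□
□□□□□□□□□
□□□□□□□□□
□□□□^□□□□
□□□□■□□□□
□□□□□□□□□
□□□□□□□□□
□□□□□□□□□
[2] □□□□□□□□□
□□□□□□□□□
□□□□□□□□□
□□□□■>□□□
□□□□■□□□□
□□□□□□□□□
□□□□□□□□□
□□□□□□□□□
[3] □□□□□□□□□
□□□□□□□□□
□□□□□□□□□
□□□□■■□□□
□□□□■v□□□
□□□□□□□□□
□□□□□□□□□
□□□□□□□□□
[4] □□□□□□□□□
□□□□□□□□□
□□□□□□□□□
□□□□■■□□□
□□□□<■□□□
□□□□□□□□□
□□□□□□□□□
□□□□□□□□□
[5] □□□□□□□□□
□□□□□□□□□
□□□□□□□□□
□□□□■■□□□
□□□□□■□□□
□□□□v□□□□
□□□□□□□□□
□□□□□□□□□
[6] □□□□□□□□□
□□□□□□□□□
□□□□□□□□□
□□□□■■□□□
□□□□□■□□□
□□□<■□□□□
□□□□□□□□□
□□□□□□□□□
[7] □□□□□□□□□
□□□□□□□□□
□□□□□□□□□
□□□□■■□□□
□□□^□■□□□
□□□■■□□□□
□□□□□□□□□
□□□□□□□□□
[8] □□□□□□□□□
□□□□□□□□□
□□□□□□□□□
□□□□■■□□□
□□□■>■□□□
□□□■■□□□□
□□□□□□□□□
□□□□□□□□□
[9] □□□□□□□□□
□□□□□□□□□
□□□□□□□□□
□□□□■■□□□
□□□■■■□□□
□□□■v□□□□
□□□□□□□□□
□□□□□□□□□
[10] □□□□□□□□□
□□□□□□□□□
□□□□□□□□□
□□□□■■□□□
□□□■■■□□□
□□□■□>□□□
□□□□□□□□□
□□□□□□□□□
[11] □□□□□□□□□
□□□□□□□□□
□□□□□□□□□
□□□□■■□□□
□□□■■■□□□
□□□■□■□□□
□□□□□v□□□
□□□□□□□□□
[12] □□□□□□□□□
□□□□□□□□□
□□□□□□□□□
□□□□■■□□□
□□□■■■□□□
□□□■□■□□□
□□□□<■□□□
□□□□□□□□□
[13] □□□□□□□□□
□□□□□□□□□
□□□□□□□□□
□□□□■■□□□
□□□■■■□□□
□□□■^■□□□
□□□□■■□□□
□□□□□□□□□
[14] □□□□□□□□□
□□□□□□□□□
□□□□□□□□□
□□□□■■□□□
□□□■■■□□□
□□□■■>□□□
□□□□■■□□□
□□□□□□□□□
[15] □□□□□□□□□
□□□□□□□□□
□□□□□□□□□
□□□□■■□□□
□□□■■^□□□
□□□■■□□□□
□□□□■■□□□
□□□□□□□□□
[16] □□□□□□□□□
□□□□□□□□□
□□□□□□□□□
□□□□■■□□□
□□□■<□□□□
□□□■■□□□□
□□□□■■□□□
□□□□□□□□□
[17] □□□□□□□□□
□□□□□□□□□
□□□□□□□□□
□□□□■■□□□
□□□■□□□□□
□□□■v□□□□
□□□□■■□□□
□□□□□□□□□
[18] □□□□□□□□□
□□□□□□□□□
□□□□□□□□□
□□□□■■□□□
□□□■□□□□□
□□□■□>□□□
□□□□■■□□□
□□□□□□□□□
[19] □□□□□□□□□
□□□□□□□□□
□□□□□□□□□
□□□□■■□□□
□□□■□□□□□
□□□■□■□□□
□□□□■v□□□
□□□□□□□□□
[20] □□□□□□□□□
□□□□□□□□□
□□□□□□□□□
□□□□■■□□□
□□□■□□□□□
□□□■□■□□□
□□□□■□>□□
□□□□□□□□□
[21] □□□□□□□□□
□□□□□□□□□
□□□□□□□□□
□□□□■■□□□
□□□■□□□□□
□□□■□■□□□
□□□□■□■□□
□□□□□□v□□
[22] □□□□□□□□□
□□□□□□□□□
□□□□□□□□□
□□□□■■□□□
□□□■□□□□□
□□□■□■□□□
□□□□■□■□□
□□□□□<■□□
[23] □□□□□□□□□
□□□□□□□□□
□□□□□□□□□
□□□□■■□□□
□□□■□□□□□
□□□■□■□□□
□□□□■^■□□
□□□□□■■□□

6,5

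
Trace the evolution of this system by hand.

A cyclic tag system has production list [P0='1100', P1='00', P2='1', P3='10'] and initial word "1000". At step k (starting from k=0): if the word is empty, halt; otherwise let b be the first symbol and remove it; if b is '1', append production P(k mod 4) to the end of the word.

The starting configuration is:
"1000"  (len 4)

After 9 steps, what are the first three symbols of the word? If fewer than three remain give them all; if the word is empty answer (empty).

100

gen 0: "1000"  (len 4)
gen 1: "0001100"  (len 7)
gen 2: "001100"  (len 6)
gen 3: "01100"  (len 5)
gen 4: "1100"  (len 4)
gen 5: "1001100"  (len 7)
gen 6: "00110000"  (len 8)
gen 7: "0110000"  (len 7)
gen 8: "110000"  (len 6)
gen 9: "100001100"  (len 9)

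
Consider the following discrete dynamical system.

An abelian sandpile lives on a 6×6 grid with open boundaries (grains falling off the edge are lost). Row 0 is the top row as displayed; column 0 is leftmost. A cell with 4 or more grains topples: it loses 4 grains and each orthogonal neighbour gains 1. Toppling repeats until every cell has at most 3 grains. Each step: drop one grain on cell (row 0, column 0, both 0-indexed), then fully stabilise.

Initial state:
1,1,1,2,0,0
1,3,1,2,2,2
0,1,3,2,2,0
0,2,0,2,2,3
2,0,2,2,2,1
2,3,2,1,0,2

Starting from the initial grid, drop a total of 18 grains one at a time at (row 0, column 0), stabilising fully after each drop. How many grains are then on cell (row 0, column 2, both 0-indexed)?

2

k=0  1,1,1,2,0,0
1,3,1,2,2,2
0,1,3,2,2,0
0,2,0,2,2,3
2,0,2,2,2,1
2,3,2,1,0,2
k=1  2,1,1,2,0,0
1,3,1,2,2,2
0,1,3,2,2,0
0,2,0,2,2,3
2,0,2,2,2,1
2,3,2,1,0,2
k=2  3,1,1,2,0,0
1,3,1,2,2,2
0,1,3,2,2,0
0,2,0,2,2,3
2,0,2,2,2,1
2,3,2,1,0,2
k=3  0,2,1,2,0,0
2,3,1,2,2,2
0,1,3,2,2,0
0,2,0,2,2,3
2,0,2,2,2,1
2,3,2,1,0,2
k=4  1,2,1,2,0,0
2,3,1,2,2,2
0,1,3,2,2,0
0,2,0,2,2,3
2,0,2,2,2,1
2,3,2,1,0,2
k=5  2,2,1,2,0,0
2,3,1,2,2,2
0,1,3,2,2,0
0,2,0,2,2,3
2,0,2,2,2,1
2,3,2,1,0,2
k=6  3,2,1,2,0,0
2,3,1,2,2,2
0,1,3,2,2,0
0,2,0,2,2,3
2,0,2,2,2,1
2,3,2,1,0,2
k=7  0,3,1,2,0,0
3,3,1,2,2,2
0,1,3,2,2,0
0,2,0,2,2,3
2,0,2,2,2,1
2,3,2,1,0,2
k=8  1,3,1,2,0,0
3,3,1,2,2,2
0,1,3,2,2,0
0,2,0,2,2,3
2,0,2,2,2,1
2,3,2,1,0,2
k=9  2,3,1,2,0,0
3,3,1,2,2,2
0,1,3,2,2,0
0,2,0,2,2,3
2,0,2,2,2,1
2,3,2,1,0,2
k=10  3,3,1,2,0,0
3,3,1,2,2,2
0,1,3,2,2,0
0,2,0,2,2,3
2,0,2,2,2,1
2,3,2,1,0,2
k=11  2,1,2,2,0,0
1,1,2,2,2,2
1,2,3,2,2,0
0,2,0,2,2,3
2,0,2,2,2,1
2,3,2,1,0,2
k=12  3,1,2,2,0,0
1,1,2,2,2,2
1,2,3,2,2,0
0,2,0,2,2,3
2,0,2,2,2,1
2,3,2,1,0,2
k=13  0,2,2,2,0,0
2,1,2,2,2,2
1,2,3,2,2,0
0,2,0,2,2,3
2,0,2,2,2,1
2,3,2,1,0,2
k=14  1,2,2,2,0,0
2,1,2,2,2,2
1,2,3,2,2,0
0,2,0,2,2,3
2,0,2,2,2,1
2,3,2,1,0,2
k=15  2,2,2,2,0,0
2,1,2,2,2,2
1,2,3,2,2,0
0,2,0,2,2,3
2,0,2,2,2,1
2,3,2,1,0,2
k=16  3,2,2,2,0,0
2,1,2,2,2,2
1,2,3,2,2,0
0,2,0,2,2,3
2,0,2,2,2,1
2,3,2,1,0,2
k=17  0,3,2,2,0,0
3,1,2,2,2,2
1,2,3,2,2,0
0,2,0,2,2,3
2,0,2,2,2,1
2,3,2,1,0,2
k=18  1,3,2,2,0,0
3,1,2,2,2,2
1,2,3,2,2,0
0,2,0,2,2,3
2,0,2,2,2,1
2,3,2,1,0,2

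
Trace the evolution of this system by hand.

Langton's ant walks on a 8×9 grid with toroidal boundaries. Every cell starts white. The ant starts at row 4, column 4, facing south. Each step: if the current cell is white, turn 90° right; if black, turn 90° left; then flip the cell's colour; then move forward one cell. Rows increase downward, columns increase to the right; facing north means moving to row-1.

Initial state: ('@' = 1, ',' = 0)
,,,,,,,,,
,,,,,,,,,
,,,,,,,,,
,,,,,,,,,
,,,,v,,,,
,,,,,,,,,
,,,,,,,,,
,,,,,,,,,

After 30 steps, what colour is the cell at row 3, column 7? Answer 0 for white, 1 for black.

step 0: ,,,,,,,,,
,,,,,,,,,
,,,,,,,,,
,,,,,,,,,
,,,,v,,,,
,,,,,,,,,
,,,,,,,,,
,,,,,,,,,
step 1: ,,,,,,,,,
,,,,,,,,,
,,,,,,,,,
,,,,,,,,,
,,,<@,,,,
,,,,,,,,,
,,,,,,,,,
,,,,,,,,,
step 2: ,,,,,,,,,
,,,,,,,,,
,,,,,,,,,
,,,^,,,,,
,,,@@,,,,
,,,,,,,,,
,,,,,,,,,
,,,,,,,,,
step 3: ,,,,,,,,,
,,,,,,,,,
,,,,,,,,,
,,,@>,,,,
,,,@@,,,,
,,,,,,,,,
,,,,,,,,,
,,,,,,,,,
step 4: ,,,,,,,,,
,,,,,,,,,
,,,,,,,,,
,,,@@,,,,
,,,@v,,,,
,,,,,,,,,
,,,,,,,,,
,,,,,,,,,
step 5: ,,,,,,,,,
,,,,,,,,,
,,,,,,,,,
,,,@@,,,,
,,,@,>,,,
,,,,,,,,,
,,,,,,,,,
,,,,,,,,,
step 6: ,,,,,,,,,
,,,,,,,,,
,,,,,,,,,
,,,@@,,,,
,,,@,@,,,
,,,,,v,,,
,,,,,,,,,
,,,,,,,,,
step 7: ,,,,,,,,,
,,,,,,,,,
,,,,,,,,,
,,,@@,,,,
,,,@,@,,,
,,,,<@,,,
,,,,,,,,,
,,,,,,,,,
step 8: ,,,,,,,,,
,,,,,,,,,
,,,,,,,,,
,,,@@,,,,
,,,@^@,,,
,,,,@@,,,
,,,,,,,,,
,,,,,,,,,
step 9: ,,,,,,,,,
,,,,,,,,,
,,,,,,,,,
,,,@@,,,,
,,,@@>,,,
,,,,@@,,,
,,,,,,,,,
,,,,,,,,,
step 10: ,,,,,,,,,
,,,,,,,,,
,,,,,,,,,
,,,@@^,,,
,,,@@,,,,
,,,,@@,,,
,,,,,,,,,
,,,,,,,,,
step 11: ,,,,,,,,,
,,,,,,,,,
,,,,,,,,,
,,,@@@>,,
,,,@@,,,,
,,,,@@,,,
,,,,,,,,,
,,,,,,,,,
step 12: ,,,,,,,,,
,,,,,,,,,
,,,,,,,,,
,,,@@@@,,
,,,@@,v,,
,,,,@@,,,
,,,,,,,,,
,,,,,,,,,
step 13: ,,,,,,,,,
,,,,,,,,,
,,,,,,,,,
,,,@@@@,,
,,,@@<@,,
,,,,@@,,,
,,,,,,,,,
,,,,,,,,,
step 14: ,,,,,,,,,
,,,,,,,,,
,,,,,,,,,
,,,@@^@,,
,,,@@@@,,
,,,,@@,,,
,,,,,,,,,
,,,,,,,,,
step 15: ,,,,,,,,,
,,,,,,,,,
,,,,,,,,,
,,,@<,@,,
,,,@@@@,,
,,,,@@,,,
,,,,,,,,,
,,,,,,,,,
step 16: ,,,,,,,,,
,,,,,,,,,
,,,,,,,,,
,,,@,,@,,
,,,@v@@,,
,,,,@@,,,
,,,,,,,,,
,,,,,,,,,
step 17: ,,,,,,,,,
,,,,,,,,,
,,,,,,,,,
,,,@,,@,,
,,,@,>@,,
,,,,@@,,,
,,,,,,,,,
,,,,,,,,,
step 18: ,,,,,,,,,
,,,,,,,,,
,,,,,,,,,
,,,@,^@,,
,,,@,,@,,
,,,,@@,,,
,,,,,,,,,
,,,,,,,,,
step 19: ,,,,,,,,,
,,,,,,,,,
,,,,,,,,,
,,,@,@>,,
,,,@,,@,,
,,,,@@,,,
,,,,,,,,,
,,,,,,,,,
step 20: ,,,,,,,,,
,,,,,,,,,
,,,,,,^,,
,,,@,@,,,
,,,@,,@,,
,,,,@@,,,
,,,,,,,,,
,,,,,,,,,
step 21: ,,,,,,,,,
,,,,,,,,,
,,,,,,@>,
,,,@,@,,,
,,,@,,@,,
,,,,@@,,,
,,,,,,,,,
,,,,,,,,,
step 22: ,,,,,,,,,
,,,,,,,,,
,,,,,,@@,
,,,@,@,v,
,,,@,,@,,
,,,,@@,,,
,,,,,,,,,
,,,,,,,,,
step 23: ,,,,,,,,,
,,,,,,,,,
,,,,,,@@,
,,,@,@<@,
,,,@,,@,,
,,,,@@,,,
,,,,,,,,,
,,,,,,,,,
step 24: ,,,,,,,,,
,,,,,,,,,
,,,,,,^@,
,,,@,@@@,
,,,@,,@,,
,,,,@@,,,
,,,,,,,,,
,,,,,,,,,
step 25: ,,,,,,,,,
,,,,,,,,,
,,,,,<,@,
,,,@,@@@,
,,,@,,@,,
,,,,@@,,,
,,,,,,,,,
,,,,,,,,,
step 26: ,,,,,,,,,
,,,,,^,,,
,,,,,@,@,
,,,@,@@@,
,,,@,,@,,
,,,,@@,,,
,,,,,,,,,
,,,,,,,,,
step 27: ,,,,,,,,,
,,,,,@>,,
,,,,,@,@,
,,,@,@@@,
,,,@,,@,,
,,,,@@,,,
,,,,,,,,,
,,,,,,,,,
step 28: ,,,,,,,,,
,,,,,@@,,
,,,,,@v@,
,,,@,@@@,
,,,@,,@,,
,,,,@@,,,
,,,,,,,,,
,,,,,,,,,
step 29: ,,,,,,,,,
,,,,,@@,,
,,,,,<@@,
,,,@,@@@,
,,,@,,@,,
,,,,@@,,,
,,,,,,,,,
,,,,,,,,,
step 30: ,,,,,,,,,
,,,,,@@,,
,,,,,,@@,
,,,@,v@@,
,,,@,,@,,
,,,,@@,,,
,,,,,,,,,
,,,,,,,,,

1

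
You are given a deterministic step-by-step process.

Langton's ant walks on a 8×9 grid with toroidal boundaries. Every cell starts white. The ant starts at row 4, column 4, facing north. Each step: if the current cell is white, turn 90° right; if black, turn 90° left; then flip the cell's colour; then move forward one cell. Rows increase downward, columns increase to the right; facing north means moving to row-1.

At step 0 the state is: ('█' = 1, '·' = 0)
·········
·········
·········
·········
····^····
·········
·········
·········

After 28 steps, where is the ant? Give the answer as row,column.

6,2

step 0: ·········
·········
·········
·········
····^····
·········
·········
·········
step 1: ·········
·········
·········
·········
····█>···
·········
·········
·········
step 2: ·········
·········
·········
·········
····██···
·····v···
·········
·········
step 3: ·········
·········
·········
·········
····██···
····<█···
·········
·········
step 4: ·········
·········
·········
·········
····^█···
····██···
·········
·········
step 5: ·········
·········
·········
·········
···<·█···
····██···
·········
·········
step 6: ·········
·········
·········
···^·····
···█·█···
····██···
·········
·········
step 7: ·········
·········
·········
···█>····
···█·█···
····██···
·········
·········
step 8: ·········
·········
·········
···██····
···█v█···
····██···
·········
·········
step 9: ·········
·········
·········
···██····
···<██···
····██···
·········
·········
step 10: ·········
·········
·········
···██····
····██···
···v██···
·········
·········
step 11: ·········
·········
·········
···██····
····██···
··<███···
·········
·········
step 12: ·········
·········
·········
···██····
··^·██···
··████···
·········
·········
step 13: ·········
·········
·········
···██····
··█>██···
··████···
·········
·········
step 14: ·········
·········
·········
···██····
··████···
··█v██···
·········
·········
step 15: ·········
·········
·········
···██····
··████···
··█·>█···
·········
·········
step 16: ·········
·········
·········
···██····
··██^█···
··█··█···
·········
·········
step 17: ·········
·········
·········
···██····
··█<·█···
··█··█···
·········
·········
step 18: ·········
·········
·········
···██····
··█··█···
··█v·█···
·········
·········
step 19: ·········
·········
·········
···██····
··█··█···
··<█·█···
·········
·········
step 20: ·········
·········
·········
···██····
··█··█···
···█·█···
··v······
·········
step 21: ·········
·········
·········
···██····
··█··█···
···█·█···
·<█······
·········
step 22: ·········
·········
·········
···██····
··█··█···
·^·█·█···
·██······
·········
step 23: ·········
·········
·········
···██····
··█··█···
·█>█·█···
·██······
·········
step 24: ·········
·········
·········
···██····
··█··█···
·███·█···
·█v······
·········
step 25: ·········
·········
·········
···██····
··█··█···
·███·█···
·█·>·····
·········
step 26: ·········
·········
·········
···██····
··█··█···
·███·█···
·█·█·····
···v·····
step 27: ·········
·········
·········
···██····
··█··█···
·███·█···
·█·█·····
··<█·····
step 28: ·········
·········
·········
···██····
··█··█···
·███·█···
·█^█·····
··██·····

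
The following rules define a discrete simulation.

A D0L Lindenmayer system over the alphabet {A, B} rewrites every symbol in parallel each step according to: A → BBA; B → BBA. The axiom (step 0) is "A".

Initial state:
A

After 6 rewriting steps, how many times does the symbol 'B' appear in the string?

0) A
1) BBA
2) BBABBABBA
3) BBABBABBABBABBABBABBABBABBA
4) BBABBABBABBABBABBABBABBABBABBABBABBABBABBABBABBABBABBABBABBABBABBABBABBABBABBABBA
5) BBABBABBABBABBABBABBABBABBABBABBABBABBABBABBABBABBABBABBAB…ABBABBABBABBABBABBABBABBABBABBABBABBABBABBABBABBABBABBABBA  (len 243)
6) BBABBABBABBABBABBABBABBABBABBABBABBABBABBABBABBABBABBABBAB…ABBABBABBABBABBABBABBABBABBABBABBABBABBABBABBABBABBABBABBA  (len 729)

486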